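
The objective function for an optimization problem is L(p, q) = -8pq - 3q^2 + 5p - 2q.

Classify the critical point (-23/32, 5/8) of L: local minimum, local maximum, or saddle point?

The Hessian of L is constant: H = [[0, -8], [-8, -6]].
det(H) = 0·(-6) − (-8)² = -64.
Since det(H) < 0, H is indefinite and the critical point is a saddle point.

saddle point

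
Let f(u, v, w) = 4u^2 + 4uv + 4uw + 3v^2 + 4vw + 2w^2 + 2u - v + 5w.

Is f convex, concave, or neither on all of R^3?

f is quadratic, so its Hessian is the constant matrix H = [[8, 4, 4], [4, 6, 4], [4, 4, 4]].
Leading principal minors: 8, 32, 32.
All positive ⇒ H ≻ 0 ⇒ convex.

convex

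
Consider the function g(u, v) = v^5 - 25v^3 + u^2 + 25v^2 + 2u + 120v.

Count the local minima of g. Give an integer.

g separates as a function of u plus a function of v, so ∇g=0 decouples.
∂g/∂u = 2(u + 1) = 0 at u ∈ {-1}; ∂g/∂v = 5(v - 3)(v - 2)(v + 1)(v + 4) = 0 at v ∈ {-4, -1, 2, 3}.
The Hessian is diagonal: diag(g_uu, g_vv). Second derivatives: g_uu(-1)=2; g_vv(-4)=-630, g_vv(-1)=180, g_vv(2)=-90, g_vv(3)=140.
Local minima occur where both diagonal entries positive: (-1, -1), (-1, 3). Count: 2.

2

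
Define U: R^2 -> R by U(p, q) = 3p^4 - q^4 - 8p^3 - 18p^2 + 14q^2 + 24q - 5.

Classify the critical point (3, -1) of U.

local minimum

The mixed partial ∂²U/∂p∂q is 0, so the Hessian at any point is diag(U_pp, U_qq) = diag(12(3p^2 - 4p - 3), 4(-3q^2 + 7)).
At (3, -1): H = diag(144, 16).
Both eigenvalues are positive, so H is positive definite: a local minimum.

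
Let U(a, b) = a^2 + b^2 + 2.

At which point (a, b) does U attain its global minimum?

(0, 0)

U(a,b) separates as P(a) + Q(b) + 2, so its minimum is min P + min Q + 2.
P'(a) = 2a vanishes at a ∈ {0}; Q'(b) = 2b vanishes at b ∈ {0}.
Local minima of P (where P''>0): P(0)=0. Local minima of Q: Q(0)=0.
So the global minimum of U is P(0) + Q(0) + 2 = 0 + 0 + 2 = 2, attained at (0, 0).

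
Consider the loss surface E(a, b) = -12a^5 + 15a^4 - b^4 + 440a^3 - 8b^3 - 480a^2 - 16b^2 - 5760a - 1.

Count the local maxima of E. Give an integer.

4

E separates as a function of a plus a function of b, so ∇E=0 decouples.
∂E/∂a = -60(a - 4)(a - 3)(a + 2)(a + 4) = 0 at a ∈ {-4, -2, 3, 4}; ∂E/∂b = -4b(b + 2)(b + 4) = 0 at b ∈ {-4, -2, 0}.
The Hessian is diagonal: diag(E_aa, E_bb). Second derivatives: E_aa(-4)=6720, E_aa(-2)=-3600, E_aa(3)=2100, E_aa(4)=-2880; E_bb(-4)=-32, E_bb(-2)=16, E_bb(0)=-32.
Local maxima occur where both diagonal entries negative: (-2, -4), (-2, 0), (4, -4), (4, 0). Count: 4.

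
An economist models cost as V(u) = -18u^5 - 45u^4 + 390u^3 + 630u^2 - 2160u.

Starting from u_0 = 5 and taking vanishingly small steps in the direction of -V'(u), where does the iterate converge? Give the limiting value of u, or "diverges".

diverges

V'(u) = -90(u - 3)(u - 1)(u + 2)(u + 4), so V'(5) = -45360.
Gradient descent moves in the -V' direction, i.e. u is increasing.
There is no critical point above u=5, and V' keeps the same sign, so the iterate runs off to +∞.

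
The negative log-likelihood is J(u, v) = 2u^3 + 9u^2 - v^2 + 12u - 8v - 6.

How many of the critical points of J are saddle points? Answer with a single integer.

J separates as a function of u plus a function of v, so ∇J=0 decouples.
∂J/∂u = 6(u + 1)(u + 2) = 0 at u ∈ {-2, -1}; ∂J/∂v = -2(v + 4) = 0 at v ∈ {-4}.
The Hessian is diagonal: diag(J_uu, J_vv). Second derivatives: J_uu(-2)=-6, J_uu(-1)=6; J_vv(-4)=-2.
Saddle points occur where the two diagonal entries have opposite signs: (-1, -4). Count: 1.

1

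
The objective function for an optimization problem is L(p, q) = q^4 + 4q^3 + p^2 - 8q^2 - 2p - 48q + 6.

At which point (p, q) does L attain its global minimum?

L(p,q) separates as A(p) + B(q) + 6, so its minimum is min A + min B + 6.
A'(p) = 2p - 2 vanishes at p ∈ {1}; B'(q) = 4(q - 2)(q + 2)(q + 3) vanishes at q ∈ {-3, -2, 2}.
Local minima of A (where A''>0): A(1)=-1. Local minima of B: B(-3)=45, B(2)=-80.
So the global minimum of L is A(1) + B(2) + 6 = -1 − 80 + 6 = -75, attained at (1, 2).

(1, 2)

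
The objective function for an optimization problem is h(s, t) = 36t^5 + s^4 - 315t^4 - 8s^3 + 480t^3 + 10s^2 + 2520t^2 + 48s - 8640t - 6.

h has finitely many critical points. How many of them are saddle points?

6

h separates as a function of s plus a function of t, so ∇h=0 decouples.
∂h/∂s = 4(s - 4)(s - 3)(s + 1) = 0 at s ∈ {-1, 3, 4}; ∂h/∂t = 180(t - 4)(t - 3)(t - 2)(t + 2) = 0 at t ∈ {-2, 2, 3, 4}.
The Hessian is diagonal: diag(h_ss, h_tt). Second derivatives: h_ss(-1)=80, h_ss(3)=-16, h_ss(4)=20; h_tt(-2)=-21600, h_tt(2)=1440, h_tt(3)=-900, h_tt(4)=2160.
Saddle points occur where the two diagonal entries have opposite signs: (-1, -2), (-1, 3), (3, 2), (3, 4), (4, -2), (4, 3). Count: 6.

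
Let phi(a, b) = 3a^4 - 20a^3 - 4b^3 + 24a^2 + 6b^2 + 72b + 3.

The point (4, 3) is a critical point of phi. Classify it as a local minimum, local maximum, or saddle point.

saddle point

The mixed partial ∂²phi/∂a∂b is 0, so the Hessian at any point is diag(phi_aa, phi_bb) = diag(12(3a^2 - 10a + 4), 12(-2b + 1)).
At (4, 3): H = diag(144, -60).
The eigenvalues have opposite signs, so H is indefinite: a saddle point.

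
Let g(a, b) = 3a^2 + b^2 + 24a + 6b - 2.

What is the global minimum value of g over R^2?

g(a,b) separates as P(a) + Q(b) − 2, so its minimum is min P + min Q − 2.
P'(a) = 6a + 24 vanishes at a ∈ {-4}; Q'(b) = 2b + 6 vanishes at b ∈ {-3}.
Local minima of P (where P''>0): P(-4)=-48. Local minima of Q: Q(-3)=-9.
So the global minimum of g is P(-4) + Q(-3) − 2 = -48 − 9 − 2 = -59, attained at (-4, -3).

-59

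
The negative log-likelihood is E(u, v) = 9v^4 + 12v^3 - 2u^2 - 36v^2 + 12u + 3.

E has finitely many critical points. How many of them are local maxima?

E separates as a function of u plus a function of v, so ∇E=0 decouples.
∂E/∂u = -4(u - 3) = 0 at u ∈ {3}; ∂E/∂v = 36v(v - 1)(v + 2) = 0 at v ∈ {-2, 0, 1}.
The Hessian is diagonal: diag(E_uu, E_vv). Second derivatives: E_uu(3)=-4; E_vv(-2)=216, E_vv(0)=-72, E_vv(1)=108.
Local maxima occur where both diagonal entries negative: (3, 0). Count: 1.

1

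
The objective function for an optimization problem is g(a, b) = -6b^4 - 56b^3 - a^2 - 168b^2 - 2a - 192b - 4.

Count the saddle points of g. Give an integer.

1

g separates as a function of a plus a function of b, so ∇g=0 decouples.
∂g/∂a = -2(a + 1) = 0 at a ∈ {-1}; ∂g/∂b = -24(b + 1)(b + 2)(b + 4) = 0 at b ∈ {-4, -2, -1}.
The Hessian is diagonal: diag(g_aa, g_bb). Second derivatives: g_aa(-1)=-2; g_bb(-4)=-144, g_bb(-2)=48, g_bb(-1)=-72.
Saddle points occur where the two diagonal entries have opposite signs: (-1, -2). Count: 1.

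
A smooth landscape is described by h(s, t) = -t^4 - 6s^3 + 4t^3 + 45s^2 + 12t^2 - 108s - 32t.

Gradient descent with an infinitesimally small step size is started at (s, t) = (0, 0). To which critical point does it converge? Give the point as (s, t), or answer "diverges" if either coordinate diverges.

(2, 1)

h is separable, so gradient descent decouples: s follows -∂h/∂s, t follows -∂h/∂t.
∂h/∂s = -18(s - 3)(s - 2); at s=0 this is -108, so s increases.
∂h/∂t = -4(t - 4)(t - 1)(t + 2); at t=0 this is -32, so t increases.
s converges to its nearest critical value 2 (a local min of the s-part); t converges to 1. The iterate converges to (2, 1).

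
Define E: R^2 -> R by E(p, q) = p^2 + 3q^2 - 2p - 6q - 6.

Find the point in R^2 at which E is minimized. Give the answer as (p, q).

E(p,q) separates as A(p) + B(q) − 6, so its minimum is min A + min B − 6.
A'(p) = 2p - 2 vanishes at p ∈ {1}; B'(q) = 6q - 6 vanishes at q ∈ {1}.
Local minima of A (where A''>0): A(1)=-1. Local minima of B: B(1)=-3.
So the global minimum of E is A(1) + B(1) − 6 = -1 − 3 − 6 = -10, attained at (1, 1).

(1, 1)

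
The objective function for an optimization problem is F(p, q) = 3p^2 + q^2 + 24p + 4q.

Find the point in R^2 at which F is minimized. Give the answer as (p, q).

F(p,q) separates as A(p) + B(q), so its minimum is min A + min B.
A'(p) = 6p + 24 vanishes at p ∈ {-4}; B'(q) = 2q + 4 vanishes at q ∈ {-2}.
Local minima of A (where A''>0): A(-4)=-48. Local minima of B: B(-2)=-4.
So the global minimum of F is A(-4) + B(-2) = -48 − 4 = -52, attained at (-4, -2).

(-4, -2)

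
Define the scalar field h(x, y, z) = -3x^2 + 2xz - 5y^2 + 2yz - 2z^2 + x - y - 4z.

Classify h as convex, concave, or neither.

concave

h is quadratic, so its Hessian is the constant matrix H = [[-6, 0, 2], [0, -10, 2], [2, 2, -4]].
Leading principal minors: -6, 60, -176.
Signs alternate −, +, − ⇒ H ≺ 0 ⇒ concave.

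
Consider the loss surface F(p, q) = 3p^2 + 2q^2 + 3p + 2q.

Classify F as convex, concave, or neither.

convex

F is quadratic, so its Hessian is the constant matrix H = [[6, 0], [0, 4]].
det(H) = 24, tr(H) = 10.
det(H) > 0 and tr(H) > 0, so H is positive definite everywhere: convex.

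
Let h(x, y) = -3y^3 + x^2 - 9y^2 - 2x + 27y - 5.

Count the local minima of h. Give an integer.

1

h separates as a function of x plus a function of y, so ∇h=0 decouples.
∂h/∂x = 2(x - 1) = 0 at x ∈ {1}; ∂h/∂y = -9(y - 1)(y + 3) = 0 at y ∈ {-3, 1}.
The Hessian is diagonal: diag(h_xx, h_yy). Second derivatives: h_xx(1)=2; h_yy(-3)=36, h_yy(1)=-36.
Local minima occur where both diagonal entries positive: (1, -3). Count: 1.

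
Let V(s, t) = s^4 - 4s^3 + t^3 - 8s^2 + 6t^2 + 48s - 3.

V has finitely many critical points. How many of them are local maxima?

V separates as a function of s plus a function of t, so ∇V=0 decouples.
∂V/∂s = 4(s - 3)(s - 2)(s + 2) = 0 at s ∈ {-2, 2, 3}; ∂V/∂t = 3t(t + 4) = 0 at t ∈ {-4, 0}.
The Hessian is diagonal: diag(V_ss, V_tt). Second derivatives: V_ss(-2)=80, V_ss(2)=-16, V_ss(3)=20; V_tt(-4)=-12, V_tt(0)=12.
Local maxima occur where both diagonal entries negative: (2, -4). Count: 1.

1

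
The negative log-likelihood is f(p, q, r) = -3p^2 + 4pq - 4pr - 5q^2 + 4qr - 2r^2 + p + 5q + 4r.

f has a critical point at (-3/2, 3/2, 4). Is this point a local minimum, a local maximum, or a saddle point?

The Hessian is constant: H = [[-6, 4, -4], [4, -10, 4], [-4, 4, -4]].
Leading principal minors: Δ₁ = -6, Δ₂ = 44, Δ₃ = -48.
The minors alternate sign starting negative (−, +, −), so H is negative definite: a local maximum.

local maximum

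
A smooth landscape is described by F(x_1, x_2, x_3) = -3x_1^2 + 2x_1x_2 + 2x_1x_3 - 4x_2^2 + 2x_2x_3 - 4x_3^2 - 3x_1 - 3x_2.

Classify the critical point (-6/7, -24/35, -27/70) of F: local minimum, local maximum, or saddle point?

The Hessian is constant: H = [[-6, 2, 2], [2, -8, 2], [2, 2, -8]].
Leading principal minors: Δ₁ = -6, Δ₂ = 44, Δ₃ = -280.
The minors alternate sign starting negative (−, +, −), so H is negative definite: a local maximum.

local maximum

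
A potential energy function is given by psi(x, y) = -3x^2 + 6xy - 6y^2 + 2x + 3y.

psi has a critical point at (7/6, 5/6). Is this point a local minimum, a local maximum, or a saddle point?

The Hessian of psi is constant: H = [[-6, 6], [6, -12]].
det(H) = (-6)·(-12) − 6² = 36.
det(H) > 0 and tr(H) = -18 < 0, so H is negative definite and the point is a local maximum.

local maximum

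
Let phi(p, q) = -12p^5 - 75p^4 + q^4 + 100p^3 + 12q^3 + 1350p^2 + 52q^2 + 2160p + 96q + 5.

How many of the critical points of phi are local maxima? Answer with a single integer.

phi separates as a function of p plus a function of q, so ∇phi=0 decouples.
∂phi/∂p = -60(p - 3)(p + 1)(p + 3)(p + 4) = 0 at p ∈ {-4, -3, -1, 3}; ∂phi/∂q = 4(q + 2)(q + 3)(q + 4) = 0 at q ∈ {-4, -3, -2}.
The Hessian is diagonal: diag(phi_pp, phi_qq). Second derivatives: phi_pp(-4)=1260, phi_pp(-3)=-720, phi_pp(-1)=1440, phi_pp(3)=-10080; phi_qq(-4)=8, phi_qq(-3)=-4, phi_qq(-2)=8.
Local maxima occur where both diagonal entries negative: (-3, -3), (3, -3). Count: 2.

2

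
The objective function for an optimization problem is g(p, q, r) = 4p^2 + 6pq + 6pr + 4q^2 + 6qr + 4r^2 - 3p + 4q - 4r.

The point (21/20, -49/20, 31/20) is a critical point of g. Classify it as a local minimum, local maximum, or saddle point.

local minimum

The Hessian is constant: H = [[8, 6, 6], [6, 8, 6], [6, 6, 8]].
Leading principal minors: Δ₁ = 8, Δ₂ = 28, Δ₃ = 80.
All leading minors are positive, so H is positive definite: a local minimum.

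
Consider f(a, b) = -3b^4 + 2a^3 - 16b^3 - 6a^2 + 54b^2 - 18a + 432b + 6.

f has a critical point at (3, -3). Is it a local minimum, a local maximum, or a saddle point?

local minimum

The mixed partial ∂²f/∂a∂b is 0, so the Hessian at any point is diag(f_aa, f_bb) = diag(12(a - 1), 12(-3b^2 - 8b + 9)).
At (3, -3): H = diag(24, 72).
Both eigenvalues are positive, so H is positive definite: a local minimum.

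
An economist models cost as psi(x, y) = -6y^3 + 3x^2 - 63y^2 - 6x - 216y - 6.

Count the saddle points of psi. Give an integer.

1

psi separates as a function of x plus a function of y, so ∇psi=0 decouples.
∂psi/∂x = 6(x - 1) = 0 at x ∈ {1}; ∂psi/∂y = -18(y + 3)(y + 4) = 0 at y ∈ {-4, -3}.
The Hessian is diagonal: diag(psi_xx, psi_yy). Second derivatives: psi_xx(1)=6; psi_yy(-4)=18, psi_yy(-3)=-18.
Saddle points occur where the two diagonal entries have opposite signs: (1, -3). Count: 1.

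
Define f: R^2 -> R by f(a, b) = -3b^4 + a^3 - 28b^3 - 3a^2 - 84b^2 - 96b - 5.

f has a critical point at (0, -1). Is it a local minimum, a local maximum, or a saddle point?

local maximum

The mixed partial ∂²f/∂a∂b is 0, so the Hessian at any point is diag(f_aa, f_bb) = diag(6(a - 1), -12(3b^2 + 14b + 14)).
At (0, -1): H = diag(-6, -36).
Both eigenvalues are negative, so H is negative definite: a local maximum.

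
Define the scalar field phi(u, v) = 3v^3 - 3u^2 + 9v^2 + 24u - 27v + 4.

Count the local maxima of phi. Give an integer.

1

phi separates as a function of u plus a function of v, so ∇phi=0 decouples.
∂phi/∂u = -6(u - 4) = 0 at u ∈ {4}; ∂phi/∂v = 9(v - 1)(v + 3) = 0 at v ∈ {-3, 1}.
The Hessian is diagonal: diag(phi_uu, phi_vv). Second derivatives: phi_uu(4)=-6; phi_vv(-3)=-36, phi_vv(1)=36.
Local maxima occur where both diagonal entries negative: (4, -3). Count: 1.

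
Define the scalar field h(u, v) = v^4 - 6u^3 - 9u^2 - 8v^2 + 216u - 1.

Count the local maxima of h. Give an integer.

1

h separates as a function of u plus a function of v, so ∇h=0 decouples.
∂h/∂u = -18(u - 3)(u + 4) = 0 at u ∈ {-4, 3}; ∂h/∂v = 4v(v - 2)(v + 2) = 0 at v ∈ {-2, 0, 2}.
The Hessian is diagonal: diag(h_uu, h_vv). Second derivatives: h_uu(-4)=126, h_uu(3)=-126; h_vv(-2)=32, h_vv(0)=-16, h_vv(2)=32.
Local maxima occur where both diagonal entries negative: (3, 0). Count: 1.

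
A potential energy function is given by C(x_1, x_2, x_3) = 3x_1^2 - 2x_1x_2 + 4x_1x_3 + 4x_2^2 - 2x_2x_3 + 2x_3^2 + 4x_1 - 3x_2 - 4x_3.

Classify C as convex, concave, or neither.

C is quadratic, so its Hessian is the constant matrix H = [[6, -2, 4], [-2, 8, -2], [4, -2, 4]].
Leading principal minors: 6, 44, 56.
All positive ⇒ H ≻ 0 ⇒ convex.

convex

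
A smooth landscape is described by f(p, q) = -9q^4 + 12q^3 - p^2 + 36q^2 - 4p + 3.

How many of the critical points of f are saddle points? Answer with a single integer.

f separates as a function of p plus a function of q, so ∇f=0 decouples.
∂f/∂p = -2(p + 2) = 0 at p ∈ {-2}; ∂f/∂q = -36q(q - 2)(q + 1) = 0 at q ∈ {-1, 0, 2}.
The Hessian is diagonal: diag(f_pp, f_qq). Second derivatives: f_pp(-2)=-2; f_qq(-1)=-108, f_qq(0)=72, f_qq(2)=-216.
Saddle points occur where the two diagonal entries have opposite signs: (-2, 0). Count: 1.

1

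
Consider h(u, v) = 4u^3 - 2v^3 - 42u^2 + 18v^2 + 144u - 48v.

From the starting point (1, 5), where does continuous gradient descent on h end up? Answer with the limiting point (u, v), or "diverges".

diverges

h is separable, so gradient descent decouples: u follows -∂h/∂u, v follows -∂h/∂v.
∂h/∂u = 12(u - 4)(u - 3); at u=1 this is 72, so u decreases.
∂h/∂v = -6(v - 4)(v - 2); at v=5 this is -18, so v increases.
The u-coordinate has no critical point in that direction and runs off to infinity.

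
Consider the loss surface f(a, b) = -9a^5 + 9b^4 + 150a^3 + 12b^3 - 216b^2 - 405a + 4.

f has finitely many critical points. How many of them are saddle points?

f separates as a function of a plus a function of b, so ∇f=0 decouples.
∂f/∂a = -45(a - 3)(a - 1)(a + 1)(a + 3) = 0 at a ∈ {-3, -1, 1, 3}; ∂f/∂b = 36b(b - 3)(b + 4) = 0 at b ∈ {-4, 0, 3}.
The Hessian is diagonal: diag(f_aa, f_bb). Second derivatives: f_aa(-3)=2160, f_aa(-1)=-720, f_aa(1)=720, f_aa(3)=-2160; f_bb(-4)=1008, f_bb(0)=-432, f_bb(3)=756.
Saddle points occur where the two diagonal entries have opposite signs: (-3, 0), (-1, -4), (-1, 3), (1, 0), (3, -4), (3, 3). Count: 6.

6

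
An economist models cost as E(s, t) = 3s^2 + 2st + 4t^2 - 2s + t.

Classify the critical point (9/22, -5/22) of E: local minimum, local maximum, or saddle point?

The Hessian of E is constant: H = [[6, 2], [2, 8]].
det(H) = 6·8 − 2² = 44.
det(H) > 0 and tr(H) = 14 > 0, so H is positive definite and the point is a local minimum.

local minimum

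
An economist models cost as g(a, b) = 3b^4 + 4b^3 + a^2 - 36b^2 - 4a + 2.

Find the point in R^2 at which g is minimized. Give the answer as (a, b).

(2, -3)

g(a,b) separates as P(a) + Q(b) + 2, so its minimum is min P + min Q + 2.
P'(a) = 2a - 4 vanishes at a ∈ {2}; Q'(b) = 12b(b - 2)(b + 3) vanishes at b ∈ {-3, 0, 2}.
Local minima of P (where P''>0): P(2)=-4. Local minima of Q: Q(-3)=-189, Q(2)=-64.
So the global minimum of g is P(2) + Q(-3) + 2 = -4 − 189 + 2 = -191, attained at (2, -3).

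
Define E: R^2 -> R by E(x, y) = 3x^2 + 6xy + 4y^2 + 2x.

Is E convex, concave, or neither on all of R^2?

convex

E is quadratic, so its Hessian is the constant matrix H = [[6, 6], [6, 8]].
det(H) = 12, tr(H) = 14.
det(H) > 0 and tr(H) > 0, so H is positive definite everywhere: convex.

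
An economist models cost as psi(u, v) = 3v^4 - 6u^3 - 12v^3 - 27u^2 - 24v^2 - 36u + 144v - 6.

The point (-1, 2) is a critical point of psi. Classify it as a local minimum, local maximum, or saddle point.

local maximum

The mixed partial ∂²psi/∂u∂v is 0, so the Hessian at any point is diag(psi_uu, psi_vv) = diag(-18(2u + 3), 12(3v^2 - 6v - 4)).
At (-1, 2): H = diag(-18, -48).
Both eigenvalues are negative, so H is negative definite: a local maximum.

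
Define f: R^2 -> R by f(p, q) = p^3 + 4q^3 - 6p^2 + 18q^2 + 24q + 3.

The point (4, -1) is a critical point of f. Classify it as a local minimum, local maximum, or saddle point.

local minimum

The mixed partial ∂²f/∂p∂q is 0, so the Hessian at any point is diag(f_pp, f_qq) = diag(6(p - 2), 12(2q + 3)).
At (4, -1): H = diag(12, 12).
Both eigenvalues are positive, so H is positive definite: a local minimum.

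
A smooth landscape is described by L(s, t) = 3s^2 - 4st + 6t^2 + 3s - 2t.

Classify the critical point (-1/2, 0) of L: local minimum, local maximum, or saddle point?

The Hessian of L is constant: H = [[6, -4], [-4, 12]].
det(H) = 6·12 − (-4)² = 56.
det(H) > 0 and tr(H) = 18 > 0, so H is positive definite and the point is a local minimum.

local minimum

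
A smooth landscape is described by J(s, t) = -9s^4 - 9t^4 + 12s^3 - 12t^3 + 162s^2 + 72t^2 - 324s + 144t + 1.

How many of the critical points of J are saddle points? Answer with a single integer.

J separates as a function of s plus a function of t, so ∇J=0 decouples.
∂J/∂s = -36(s - 3)(s - 1)(s + 3) = 0 at s ∈ {-3, 1, 3}; ∂J/∂t = -36(t - 2)(t + 1)(t + 2) = 0 at t ∈ {-2, -1, 2}.
The Hessian is diagonal: diag(J_ss, J_tt). Second derivatives: J_ss(-3)=-864, J_ss(1)=288, J_ss(3)=-432; J_tt(-2)=-144, J_tt(-1)=108, J_tt(2)=-432.
Saddle points occur where the two diagonal entries have opposite signs: (-3, -1), (1, -2), (1, 2), (3, -1). Count: 4.

4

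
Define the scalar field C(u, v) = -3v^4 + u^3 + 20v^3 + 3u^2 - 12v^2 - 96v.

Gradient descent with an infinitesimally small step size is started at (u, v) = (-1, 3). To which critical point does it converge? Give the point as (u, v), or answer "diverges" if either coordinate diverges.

C is separable, so gradient descent decouples: u follows -∂C/∂u, v follows -∂C/∂v.
∂C/∂u = 3u(u + 2); at u=-1 this is -3, so u increases.
∂C/∂v = -12(v - 4)(v - 2)(v + 1); at v=3 this is 48, so v decreases.
u converges to its nearest critical value 0 (a local min of the u-part); v converges to 2. The iterate converges to (0, 2).

(0, 2)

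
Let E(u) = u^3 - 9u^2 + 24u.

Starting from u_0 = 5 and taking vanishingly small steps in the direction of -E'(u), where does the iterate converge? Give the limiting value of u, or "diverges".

E'(u) = 3(u - 4)(u - 2), so E'(5) = 9.
Gradient descent moves in the -E' direction, i.e. u is decreasing.
The nearest critical point in that direction is u = 4, where E'' = 6 > 0 (a local minimum). The iterate converges there.

4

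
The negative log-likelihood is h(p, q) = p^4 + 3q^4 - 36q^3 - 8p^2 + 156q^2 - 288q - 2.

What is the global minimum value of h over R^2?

h(p,q) separates as A(p) + B(q) − 2, so its minimum is min A + min B − 2.
A'(p) = 4p(p - 2)(p + 2) vanishes at p ∈ {-2, 0, 2}; B'(q) = 12(q - 4)(q - 3)(q - 2) vanishes at q ∈ {2, 3, 4}.
Local minima of A (where A''>0): A(-2)=-16, A(2)=-16. Local minima of B: B(2)=-192, B(4)=-192.
So the global minimum of h is A(-2) + B(2) − 2 = -16 − 192 − 2 = -210, attained at (-2, 2).

-210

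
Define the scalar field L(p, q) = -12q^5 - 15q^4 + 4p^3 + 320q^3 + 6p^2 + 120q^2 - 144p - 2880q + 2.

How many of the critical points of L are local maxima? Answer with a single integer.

L separates as a function of p plus a function of q, so ∇L=0 decouples.
∂L/∂p = 12(p - 3)(p + 4) = 0 at p ∈ {-4, 3}; ∂L/∂q = -60(q - 3)(q - 2)(q + 2)(q + 4) = 0 at q ∈ {-4, -2, 2, 3}.
The Hessian is diagonal: diag(L_pp, L_qq). Second derivatives: L_pp(-4)=-84, L_pp(3)=84; L_qq(-4)=5040, L_qq(-2)=-2400, L_qq(2)=1440, L_qq(3)=-2100.
Local maxima occur where both diagonal entries negative: (-4, -2), (-4, 3). Count: 2.

2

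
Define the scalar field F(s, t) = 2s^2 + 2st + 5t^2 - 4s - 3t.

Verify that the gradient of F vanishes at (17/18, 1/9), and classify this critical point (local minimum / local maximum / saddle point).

local minimum

∇F = (4s + 2t - 4, 2s + 10t - 3); substituting (17/18, 1/9) gives ∇F = (0, 0), so (17/18, 1/9) is indeed a critical point.
The Hessian of F is constant: H = [[4, 2], [2, 10]].
det(H) = 4·10 − 2² = 36.
det(H) > 0 and tr(H) = 14 > 0, so H is positive definite and the point is a local minimum.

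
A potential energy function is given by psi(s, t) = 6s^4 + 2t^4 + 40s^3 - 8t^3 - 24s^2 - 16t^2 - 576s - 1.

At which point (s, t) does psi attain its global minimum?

psi(s,t) separates as P(s) + Q(t) − 1, so its minimum is min P + min Q − 1.
P'(s) = 24(s - 2)(s + 3)(s + 4) vanishes at s ∈ {-4, -3, 2}; Q'(t) = 8t(t - 4)(t + 1) vanishes at t ∈ {-1, 0, 4}.
Local minima of P (where P''>0): P(-4)=896, P(2)=-832. Local minima of Q: Q(-1)=-6, Q(4)=-256.
So the global minimum of psi is P(2) + Q(4) − 1 = -832 − 256 − 1 = -1089, attained at (2, 4).

(2, 4)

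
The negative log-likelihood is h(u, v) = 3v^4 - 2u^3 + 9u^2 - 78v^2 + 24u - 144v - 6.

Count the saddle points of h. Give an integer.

3

h separates as a function of u plus a function of v, so ∇h=0 decouples.
∂h/∂u = -6(u - 4)(u + 1) = 0 at u ∈ {-1, 4}; ∂h/∂v = 12(v - 4)(v + 1)(v + 3) = 0 at v ∈ {-3, -1, 4}.
The Hessian is diagonal: diag(h_uu, h_vv). Second derivatives: h_uu(-1)=30, h_uu(4)=-30; h_vv(-3)=168, h_vv(-1)=-120, h_vv(4)=420.
Saddle points occur where the two diagonal entries have opposite signs: (-1, -1), (4, -3), (4, 4). Count: 3.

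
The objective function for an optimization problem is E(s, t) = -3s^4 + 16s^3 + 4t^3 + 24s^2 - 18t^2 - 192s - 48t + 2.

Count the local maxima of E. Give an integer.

2

E separates as a function of s plus a function of t, so ∇E=0 decouples.
∂E/∂s = -12(s - 4)(s - 2)(s + 2) = 0 at s ∈ {-2, 2, 4}; ∂E/∂t = 12(t - 4)(t + 1) = 0 at t ∈ {-1, 4}.
The Hessian is diagonal: diag(E_ss, E_tt). Second derivatives: E_ss(-2)=-288, E_ss(2)=96, E_ss(4)=-144; E_tt(-1)=-60, E_tt(4)=60.
Local maxima occur where both diagonal entries negative: (-2, -1), (4, -1). Count: 2.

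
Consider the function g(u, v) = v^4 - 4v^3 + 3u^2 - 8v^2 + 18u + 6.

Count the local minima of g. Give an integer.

2

g separates as a function of u plus a function of v, so ∇g=0 decouples.
∂g/∂u = 6(u + 3) = 0 at u ∈ {-3}; ∂g/∂v = 4v(v - 4)(v + 1) = 0 at v ∈ {-1, 0, 4}.
The Hessian is diagonal: diag(g_uu, g_vv). Second derivatives: g_uu(-3)=6; g_vv(-1)=20, g_vv(0)=-16, g_vv(4)=80.
Local minima occur where both diagonal entries positive: (-3, -1), (-3, 4). Count: 2.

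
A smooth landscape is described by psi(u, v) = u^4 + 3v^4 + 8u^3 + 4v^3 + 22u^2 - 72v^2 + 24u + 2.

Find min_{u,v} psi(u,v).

-647

psi(u,v) separates as P(u) + Q(v) + 2, so its minimum is min P + min Q + 2.
P'(u) = 4(u + 1)(u + 2)(u + 3) vanishes at u ∈ {-3, -2, -1}; Q'(v) = 12v(v - 3)(v + 4) vanishes at v ∈ {-4, 0, 3}.
Local minima of P (where P''>0): P(-3)=-9, P(-1)=-9. Local minima of Q: Q(-4)=-640, Q(3)=-297.
So the global minimum of psi is P(-3) + Q(-4) + 2 = -9 − 640 + 2 = -647, attained at (-3, -4).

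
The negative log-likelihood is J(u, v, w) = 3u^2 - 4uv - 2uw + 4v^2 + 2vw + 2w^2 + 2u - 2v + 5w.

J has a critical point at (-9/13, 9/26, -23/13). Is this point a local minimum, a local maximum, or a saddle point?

The Hessian is constant: H = [[6, -4, -2], [-4, 8, 2], [-2, 2, 4]].
Leading principal minors: Δ₁ = 6, Δ₂ = 32, Δ₃ = 104.
All leading minors are positive, so H is positive definite: a local minimum.

local minimum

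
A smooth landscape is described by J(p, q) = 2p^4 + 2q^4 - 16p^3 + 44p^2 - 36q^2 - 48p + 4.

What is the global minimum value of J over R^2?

J(p,q) separates as A(p) + B(q) + 4, so its minimum is min A + min B + 4.
A'(p) = 8(p - 3)(p - 2)(p - 1) vanishes at p ∈ {1, 2, 3}; B'(q) = 8q(q - 3)(q + 3) vanishes at q ∈ {-3, 0, 3}.
Local minima of A (where A''>0): A(1)=-18, A(3)=-18. Local minima of B: B(-3)=-162, B(3)=-162.
So the global minimum of J is A(1) + B(-3) + 4 = -18 − 162 + 4 = -176, attained at (1, -3).

-176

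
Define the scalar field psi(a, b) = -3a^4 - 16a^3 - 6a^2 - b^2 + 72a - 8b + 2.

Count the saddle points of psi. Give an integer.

1

psi separates as a function of a plus a function of b, so ∇psi=0 decouples.
∂psi/∂a = -12(a - 1)(a + 2)(a + 3) = 0 at a ∈ {-3, -2, 1}; ∂psi/∂b = -2(b + 4) = 0 at b ∈ {-4}.
The Hessian is diagonal: diag(psi_aa, psi_bb). Second derivatives: psi_aa(-3)=-48, psi_aa(-2)=36, psi_aa(1)=-144; psi_bb(-4)=-2.
Saddle points occur where the two diagonal entries have opposite signs: (-2, -4). Count: 1.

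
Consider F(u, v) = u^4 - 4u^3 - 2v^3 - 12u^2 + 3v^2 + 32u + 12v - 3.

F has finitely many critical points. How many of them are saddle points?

3

F separates as a function of u plus a function of v, so ∇F=0 decouples.
∂F/∂u = 4(u - 4)(u - 1)(u + 2) = 0 at u ∈ {-2, 1, 4}; ∂F/∂v = -6(v - 2)(v + 1) = 0 at v ∈ {-1, 2}.
The Hessian is diagonal: diag(F_uu, F_vv). Second derivatives: F_uu(-2)=72, F_uu(1)=-36, F_uu(4)=72; F_vv(-1)=18, F_vv(2)=-18.
Saddle points occur where the two diagonal entries have opposite signs: (-2, 2), (1, -1), (4, 2). Count: 3.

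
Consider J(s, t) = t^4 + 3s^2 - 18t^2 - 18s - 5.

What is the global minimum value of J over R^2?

J(s,t) separates as P(s) + Q(t) − 5, so its minimum is min P + min Q − 5.
P'(s) = 6s - 18 vanishes at s ∈ {3}; Q'(t) = 4t(t - 3)(t + 3) vanishes at t ∈ {-3, 0, 3}.
Local minima of P (where P''>0): P(3)=-27. Local minima of Q: Q(-3)=-81, Q(3)=-81.
So the global minimum of J is P(3) + Q(-3) − 5 = -27 − 81 − 5 = -113, attained at (3, -3).

-113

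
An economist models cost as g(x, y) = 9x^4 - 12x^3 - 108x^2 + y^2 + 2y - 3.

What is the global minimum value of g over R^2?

g(x,y) separates as P(x) + Q(y) − 3, so its minimum is min P + min Q − 3.
P'(x) = 36x(x - 3)(x + 2) vanishes at x ∈ {-2, 0, 3}; Q'(y) = 2y + 2 vanishes at y ∈ {-1}.
Local minima of P (where P''>0): P(-2)=-192, P(3)=-567. Local minima of Q: Q(-1)=-1.
So the global minimum of g is P(3) + Q(-1) − 3 = -567 − 1 − 3 = -571, attained at (3, -1).

-571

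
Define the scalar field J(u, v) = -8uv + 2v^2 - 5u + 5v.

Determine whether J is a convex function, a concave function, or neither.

neither

J is quadratic, so its Hessian is the constant matrix H = [[0, -8], [-8, 4]].
det(H) = -64, tr(H) = 4.
det(H) < 0, so H is indefinite: neither convex nor concave.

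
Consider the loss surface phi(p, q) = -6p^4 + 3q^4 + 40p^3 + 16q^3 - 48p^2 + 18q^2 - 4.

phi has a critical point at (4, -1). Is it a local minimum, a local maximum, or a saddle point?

local maximum

The mixed partial ∂²phi/∂p∂q is 0, so the Hessian at any point is diag(phi_pp, phi_qq) = diag(24(-3p^2 + 10p - 4), 12(3q^2 + 8q + 3)).
At (4, -1): H = diag(-288, -24).
Both eigenvalues are negative, so H is negative definite: a local maximum.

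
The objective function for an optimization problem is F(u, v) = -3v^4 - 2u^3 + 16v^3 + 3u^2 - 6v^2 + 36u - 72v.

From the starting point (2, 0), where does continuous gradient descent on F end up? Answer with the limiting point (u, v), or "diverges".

F is separable, so gradient descent decouples: u follows -∂F/∂u, v follows -∂F/∂v.
∂F/∂u = -6(u - 3)(u + 2); at u=2 this is 24, so u decreases.
∂F/∂v = -12(v - 3)(v - 2)(v + 1); at v=0 this is -72, so v increases.
u converges to its nearest critical value -2 (a local min of the u-part); v converges to 2. The iterate converges to (-2, 2).

(-2, 2)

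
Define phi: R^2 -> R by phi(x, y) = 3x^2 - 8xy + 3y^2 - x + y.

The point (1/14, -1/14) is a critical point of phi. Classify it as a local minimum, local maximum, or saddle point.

The Hessian of phi is constant: H = [[6, -8], [-8, 6]].
det(H) = 6·6 − (-8)² = -28.
Since det(H) < 0, H is indefinite and the critical point is a saddle point.

saddle point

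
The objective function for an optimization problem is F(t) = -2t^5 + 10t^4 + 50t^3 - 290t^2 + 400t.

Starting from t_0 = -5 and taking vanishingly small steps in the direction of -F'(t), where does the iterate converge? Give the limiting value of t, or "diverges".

F'(t) = -10(t - 5)(t - 2)(t - 1)(t + 4), so F'(-5) = -4200.
Gradient descent moves in the -F' direction, i.e. t is increasing.
The nearest critical point in that direction is t = -4, where F'' = 2700 > 0 (a local minimum). The iterate converges there.

-4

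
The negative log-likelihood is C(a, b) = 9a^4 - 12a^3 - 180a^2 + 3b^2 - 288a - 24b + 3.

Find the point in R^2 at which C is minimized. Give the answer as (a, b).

C(a,b) separates as P(a) + Q(b) + 3, so its minimum is min P + min Q + 3.
P'(a) = 36(a - 4)(a + 1)(a + 2) vanishes at a ∈ {-2, -1, 4}; Q'(b) = 6b - 24 vanishes at b ∈ {4}.
Local minima of P (where P''>0): P(-2)=96, P(4)=-2496. Local minima of Q: Q(4)=-48.
So the global minimum of C is P(4) + Q(4) + 3 = -2496 − 48 + 3 = -2541, attained at (4, 4).

(4, 4)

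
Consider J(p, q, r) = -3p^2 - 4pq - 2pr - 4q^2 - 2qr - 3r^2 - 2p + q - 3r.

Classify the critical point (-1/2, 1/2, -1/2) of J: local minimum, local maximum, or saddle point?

The Hessian is constant: H = [[-6, -4, -2], [-4, -8, -2], [-2, -2, -6]].
Leading principal minors: Δ₁ = -6, Δ₂ = 32, Δ₃ = -168.
The minors alternate sign starting negative (−, +, −), so H is negative definite: a local maximum.

local maximum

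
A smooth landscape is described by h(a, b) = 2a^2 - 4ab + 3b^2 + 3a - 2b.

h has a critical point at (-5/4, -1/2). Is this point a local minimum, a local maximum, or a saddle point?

local minimum

The Hessian of h is constant: H = [[4, -4], [-4, 6]].
det(H) = 4·6 − (-4)² = 8.
det(H) > 0 and tr(H) = 10 > 0, so H is positive definite and the point is a local minimum.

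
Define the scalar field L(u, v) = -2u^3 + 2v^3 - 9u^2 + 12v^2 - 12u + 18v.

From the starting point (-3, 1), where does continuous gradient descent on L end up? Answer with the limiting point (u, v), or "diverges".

L is separable, so gradient descent decouples: u follows -∂L/∂u, v follows -∂L/∂v.
∂L/∂u = -6(u + 1)(u + 2); at u=-3 this is -12, so u increases.
∂L/∂v = 6(v + 1)(v + 3); at v=1 this is 48, so v decreases.
u converges to its nearest critical value -2 (a local min of the u-part); v converges to -1. The iterate converges to (-2, -1).

(-2, -1)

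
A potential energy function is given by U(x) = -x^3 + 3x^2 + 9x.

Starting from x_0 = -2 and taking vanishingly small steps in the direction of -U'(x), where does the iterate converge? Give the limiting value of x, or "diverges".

U'(x) = -3(x - 3)(x + 1), so U'(-2) = -15.
Gradient descent moves in the -U' direction, i.e. x is increasing.
The nearest critical point in that direction is x = -1, where U'' = 12 > 0 (a local minimum). The iterate converges there.

-1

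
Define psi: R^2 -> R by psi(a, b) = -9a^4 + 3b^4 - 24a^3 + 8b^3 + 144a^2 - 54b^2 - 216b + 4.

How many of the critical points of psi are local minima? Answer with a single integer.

2

psi separates as a function of a plus a function of b, so ∇psi=0 decouples.
∂psi/∂a = -36a(a - 2)(a + 4) = 0 at a ∈ {-4, 0, 2}; ∂psi/∂b = 12(b - 3)(b + 2)(b + 3) = 0 at b ∈ {-3, -2, 3}.
The Hessian is diagonal: diag(psi_aa, psi_bb). Second derivatives: psi_aa(-4)=-864, psi_aa(0)=288, psi_aa(2)=-432; psi_bb(-3)=72, psi_bb(-2)=-60, psi_bb(3)=360.
Local minima occur where both diagonal entries positive: (0, -3), (0, 3). Count: 2.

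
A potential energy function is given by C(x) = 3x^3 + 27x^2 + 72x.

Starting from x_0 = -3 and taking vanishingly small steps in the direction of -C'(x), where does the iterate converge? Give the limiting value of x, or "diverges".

C'(x) = 9(x + 2)(x + 4), so C'(-3) = -9.
Gradient descent moves in the -C' direction, i.e. x is increasing.
The nearest critical point in that direction is x = -2, where C'' = 18 > 0 (a local minimum). The iterate converges there.

-2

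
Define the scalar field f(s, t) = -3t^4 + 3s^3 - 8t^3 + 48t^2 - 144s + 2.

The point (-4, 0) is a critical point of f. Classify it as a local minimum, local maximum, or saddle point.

saddle point

The mixed partial ∂²f/∂s∂t is 0, so the Hessian at any point is diag(f_ss, f_tt) = diag(18s, 12(-3t^2 - 4t + 8)).
At (-4, 0): H = diag(-72, 96).
The eigenvalues have opposite signs, so H is indefinite: a saddle point.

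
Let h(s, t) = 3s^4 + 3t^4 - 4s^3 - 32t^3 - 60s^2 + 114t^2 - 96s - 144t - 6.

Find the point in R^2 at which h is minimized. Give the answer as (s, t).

h(s,t) separates as P(s) + Q(t) − 6, so its minimum is min P + min Q − 6.
P'(s) = 12(s - 4)(s + 1)(s + 2) vanishes at s ∈ {-2, -1, 4}; Q'(t) = 12(t - 4)(t - 3)(t - 1) vanishes at t ∈ {1, 3, 4}.
Local minima of P (where P''>0): P(-2)=32, P(4)=-832. Local minima of Q: Q(1)=-59, Q(4)=-32.
So the global minimum of h is P(4) + Q(1) − 6 = -832 − 59 − 6 = -897, attained at (4, 1).

(4, 1)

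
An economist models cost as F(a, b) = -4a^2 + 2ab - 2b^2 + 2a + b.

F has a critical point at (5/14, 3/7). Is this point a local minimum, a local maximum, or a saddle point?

The Hessian of F is constant: H = [[-8, 2], [2, -4]].
det(H) = (-8)·(-4) − 2² = 28.
det(H) > 0 and tr(H) = -12 < 0, so H is negative definite and the point is a local maximum.

local maximum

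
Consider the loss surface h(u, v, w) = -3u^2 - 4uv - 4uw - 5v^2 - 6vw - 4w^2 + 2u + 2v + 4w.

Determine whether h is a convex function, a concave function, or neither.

concave

h is quadratic, so its Hessian is the constant matrix H = [[-6, -4, -4], [-4, -10, -6], [-4, -6, -8]].
Leading principal minors: -6, 44, -168.
Signs alternate −, +, − ⇒ H ≺ 0 ⇒ concave.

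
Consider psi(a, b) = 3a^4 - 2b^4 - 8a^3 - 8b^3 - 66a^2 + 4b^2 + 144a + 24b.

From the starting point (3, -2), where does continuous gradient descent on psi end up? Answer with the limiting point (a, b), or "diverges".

(4, -1)

psi is separable, so gradient descent decouples: a follows -∂psi/∂a, b follows -∂psi/∂b.
∂psi/∂a = 12(a - 4)(a - 1)(a + 3); at a=3 this is -144, so a increases.
∂psi/∂b = -8(b - 1)(b + 1)(b + 3); at b=-2 this is -24, so b increases.
a converges to its nearest critical value 4 (a local min of the a-part); b converges to -1. The iterate converges to (4, -1).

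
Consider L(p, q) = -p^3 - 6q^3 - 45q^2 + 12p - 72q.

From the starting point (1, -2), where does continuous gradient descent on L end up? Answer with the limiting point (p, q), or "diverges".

L is separable, so gradient descent decouples: p follows -∂L/∂p, q follows -∂L/∂q.
∂L/∂p = -3(p - 2)(p + 2); at p=1 this is 9, so p decreases.
∂L/∂q = -18(q + 1)(q + 4); at q=-2 this is 36, so q decreases.
p converges to its nearest critical value -2 (a local min of the p-part); q converges to -4. The iterate converges to (-2, -4).

(-2, -4)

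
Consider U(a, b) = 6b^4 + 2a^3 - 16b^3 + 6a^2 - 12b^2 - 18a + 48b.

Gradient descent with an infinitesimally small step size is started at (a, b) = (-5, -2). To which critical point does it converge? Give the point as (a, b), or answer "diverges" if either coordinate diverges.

U is separable, so gradient descent decouples: a follows -∂U/∂a, b follows -∂U/∂b.
∂U/∂a = 6(a - 1)(a + 3); at a=-5 this is 72, so a decreases.
∂U/∂b = 24(b - 2)(b - 1)(b + 1); at b=-2 this is -288, so b increases.
The a-coordinate has no critical point in that direction and runs off to infinity.

diverges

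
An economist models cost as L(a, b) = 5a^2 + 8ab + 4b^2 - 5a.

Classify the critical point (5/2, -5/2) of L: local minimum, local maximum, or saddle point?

local minimum

The Hessian of L is constant: H = [[10, 8], [8, 8]].
det(H) = 10·8 − 8² = 16.
det(H) > 0 and tr(H) = 18 > 0, so H is positive definite and the point is a local minimum.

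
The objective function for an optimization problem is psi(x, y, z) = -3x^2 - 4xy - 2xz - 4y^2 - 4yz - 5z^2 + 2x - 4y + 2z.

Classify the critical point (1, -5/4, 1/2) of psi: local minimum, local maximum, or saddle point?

The Hessian is constant: H = [[-6, -4, -2], [-4, -8, -4], [-2, -4, -10]].
Leading principal minors: Δ₁ = -6, Δ₂ = 32, Δ₃ = -256.
The minors alternate sign starting negative (−, +, −), so H is negative definite: a local maximum.

local maximum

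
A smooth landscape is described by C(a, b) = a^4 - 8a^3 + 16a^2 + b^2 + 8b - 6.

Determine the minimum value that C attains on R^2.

-22

C(a,b) separates as P(a) + Q(b) − 6, so its minimum is min P + min Q − 6.
P'(a) = 4a(a - 4)(a - 2) vanishes at a ∈ {0, 2, 4}; Q'(b) = 2b + 8 vanishes at b ∈ {-4}.
Local minima of P (where P''>0): P(0)=0, P(4)=0. Local minima of Q: Q(-4)=-16.
So the global minimum of C is P(0) + Q(-4) − 6 = 0 − 16 − 6 = -22, attained at (0, -4).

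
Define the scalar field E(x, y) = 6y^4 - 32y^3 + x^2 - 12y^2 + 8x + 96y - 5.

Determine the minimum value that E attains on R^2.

-341

E(x,y) separates as P(x) + Q(y) − 5, so its minimum is min P + min Q − 5.
P'(x) = 2x + 8 vanishes at x ∈ {-4}; Q'(y) = 24(y - 4)(y - 1)(y + 1) vanishes at y ∈ {-1, 1, 4}.
Local minima of P (where P''>0): P(-4)=-16. Local minima of Q: Q(-1)=-70, Q(4)=-320.
So the global minimum of E is P(-4) + Q(4) − 5 = -16 − 320 − 5 = -341, attained at (-4, 4).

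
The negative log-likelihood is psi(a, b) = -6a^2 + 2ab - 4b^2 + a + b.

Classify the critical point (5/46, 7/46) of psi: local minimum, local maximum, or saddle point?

local maximum

The Hessian of psi is constant: H = [[-12, 2], [2, -8]].
det(H) = (-12)·(-8) − 2² = 92.
det(H) > 0 and tr(H) = -20 < 0, so H is negative definite and the point is a local maximum.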